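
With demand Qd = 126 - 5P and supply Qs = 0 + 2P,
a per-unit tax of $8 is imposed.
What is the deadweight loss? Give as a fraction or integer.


Pre-tax equilibrium quantity: Q* = 36
Post-tax equilibrium quantity: Q_tax = 172/7
Reduction in quantity: Q* - Q_tax = 80/7
DWL = (1/2) * tax * (Q* - Q_tax)
DWL = (1/2) * 8 * 80/7 = 320/7

320/7


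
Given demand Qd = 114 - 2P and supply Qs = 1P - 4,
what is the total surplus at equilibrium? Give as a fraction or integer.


Find equilibrium: 114 - 2P = 1P - 4
114 + 4 = 3P
P* = 118/3 = 118/3
Q* = 1*118/3 - 4 = 106/3
Inverse demand: P = 57 - Q/2, so P_max = 57
Inverse supply: P = 4 + Q/1, so P_min = 4
CS = (1/2) * 106/3 * (57 - 118/3) = 2809/9
PS = (1/2) * 106/3 * (118/3 - 4) = 5618/9
TS = CS + PS = 2809/9 + 5618/9 = 2809/3

2809/3


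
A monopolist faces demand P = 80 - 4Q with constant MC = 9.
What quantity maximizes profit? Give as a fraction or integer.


TR = P*Q = (80 - 4Q)Q = 80Q - 4Q^2
MR = dTR/dQ = 80 - 8Q
Set MR = MC:
80 - 8Q = 9
71 = 8Q
Q* = 71/8 = 71/8

71/8


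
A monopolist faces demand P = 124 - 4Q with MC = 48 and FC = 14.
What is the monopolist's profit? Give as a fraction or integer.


MR = MC: 124 - 8Q = 48
Q* = 19/2
P* = 124 - 4*19/2 = 86
Profit = (P* - MC)*Q* - FC
= (86 - 48)*19/2 - 14
= 38*19/2 - 14
= 361 - 14 = 347

347


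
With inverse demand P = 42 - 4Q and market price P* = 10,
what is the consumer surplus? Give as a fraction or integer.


Maximum willingness to pay (at Q=0): P_max = 42
Quantity demanded at P* = 10:
Q* = (42 - 10)/4 = 8
CS = (1/2) * Q* * (P_max - P*)
CS = (1/2) * 8 * (42 - 10)
CS = (1/2) * 8 * 32 = 128

128


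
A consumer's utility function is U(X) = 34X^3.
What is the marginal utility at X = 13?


MU = dU/dX = 34*3*X^(3-1)
MU = 102*X^2
At X = 13:
MU = 102 * 13^2
MU = 102 * 169 = 17238

17238


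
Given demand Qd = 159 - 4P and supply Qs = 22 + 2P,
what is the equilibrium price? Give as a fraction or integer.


At equilibrium, Qd = Qs.
159 - 4P = 22 + 2P
159 - 22 = 4P + 2P
137 = 6P
P* = 137/6 = 137/6

137/6


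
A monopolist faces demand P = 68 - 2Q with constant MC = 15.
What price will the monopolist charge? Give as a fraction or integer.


MR = 68 - 4Q
Set MR = MC: 68 - 4Q = 15
Q* = 53/4
Substitute into demand:
P* = 68 - 2*53/4 = 83/2

83/2


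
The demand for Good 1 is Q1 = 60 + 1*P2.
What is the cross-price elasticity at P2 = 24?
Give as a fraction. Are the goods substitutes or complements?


dQ1/dP2 = 1
At P2 = 24: Q1 = 60 + 1*24 = 84
Exy = (dQ1/dP2)(P2/Q1) = 1 * 24 / 84 = 2/7
Since Exy > 0, the goods are substitutes.

2/7 (substitutes)


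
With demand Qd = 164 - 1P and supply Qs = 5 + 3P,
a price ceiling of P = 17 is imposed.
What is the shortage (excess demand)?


At P = 17:
Qd = 164 - 1*17 = 147
Qs = 5 + 3*17 = 56
Shortage = Qd - Qs = 147 - 56 = 91

91


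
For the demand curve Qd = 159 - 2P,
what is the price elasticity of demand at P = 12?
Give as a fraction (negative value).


dQ/dP = -2
At P = 12: Q = 159 - 2*12 = 135
E = (dQ/dP)(P/Q) = (-2)(12/135) = -8/45

-8/45


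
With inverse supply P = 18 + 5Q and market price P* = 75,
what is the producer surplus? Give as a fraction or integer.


Minimum supply price (at Q=0): P_min = 18
Quantity supplied at P* = 75:
Q* = (75 - 18)/5 = 57/5
PS = (1/2) * Q* * (P* - P_min)
PS = (1/2) * 57/5 * (75 - 18)
PS = (1/2) * 57/5 * 57 = 3249/10

3249/10


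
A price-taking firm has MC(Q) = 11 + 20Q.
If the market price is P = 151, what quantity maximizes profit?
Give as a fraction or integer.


In perfect competition, profit is maximized where P = MC.
151 = 11 + 20Q
140 = 20Q
Q* = 140/20 = 7

7


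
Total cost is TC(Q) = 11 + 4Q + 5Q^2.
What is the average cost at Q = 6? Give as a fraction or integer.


TC(6) = 11 + 4*6 + 5*6^2
TC(6) = 11 + 24 + 180 = 215
AC = TC/Q = 215/6 = 215/6

215/6


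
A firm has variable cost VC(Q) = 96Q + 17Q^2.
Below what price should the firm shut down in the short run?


AVC(Q) = VC(Q)/Q = 96 + 17Q
AVC is increasing in Q, so minimum AVC is at Q -> 0+.
Min AVC = 96
The firm should shut down if P < 96.

96


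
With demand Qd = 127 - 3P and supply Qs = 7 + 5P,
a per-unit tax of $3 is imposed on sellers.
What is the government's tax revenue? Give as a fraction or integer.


With tax on sellers, new supply: Qs' = 7 + 5(P - 3)
= 5P - 8
New equilibrium quantity:
Q_new = 611/8
Tax revenue = tax * Q_new = 3 * 611/8 = 1833/8

1833/8


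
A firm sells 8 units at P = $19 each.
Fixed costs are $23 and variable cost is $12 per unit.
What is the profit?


Total Revenue = P * Q = 19 * 8 = $152
Total Cost = FC + VC*Q = 23 + 12*8 = $119
Profit = TR - TC = 152 - 119 = $33

$33


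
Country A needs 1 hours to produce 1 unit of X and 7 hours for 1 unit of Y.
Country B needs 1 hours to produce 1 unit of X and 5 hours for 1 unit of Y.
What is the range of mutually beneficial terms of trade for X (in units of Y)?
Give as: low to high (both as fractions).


Opportunity cost of X for Country A = hours_X / hours_Y = 1/7 = 1/7 units of Y
Opportunity cost of X for Country B = hours_X / hours_Y = 1/5 = 1/5 units of Y
Terms of trade must be between the two opportunity costs.
Range: 1/7 to 1/5

1/7 to 1/5


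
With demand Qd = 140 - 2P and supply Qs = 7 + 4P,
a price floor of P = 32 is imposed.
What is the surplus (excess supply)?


At P = 32:
Qd = 140 - 2*32 = 76
Qs = 7 + 4*32 = 135
Surplus = Qs - Qd = 135 - 76 = 59

59


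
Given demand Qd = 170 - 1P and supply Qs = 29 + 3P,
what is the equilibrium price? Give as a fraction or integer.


At equilibrium, Qd = Qs.
170 - 1P = 29 + 3P
170 - 29 = 1P + 3P
141 = 4P
P* = 141/4 = 141/4

141/4


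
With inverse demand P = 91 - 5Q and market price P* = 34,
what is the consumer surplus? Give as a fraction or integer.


Maximum willingness to pay (at Q=0): P_max = 91
Quantity demanded at P* = 34:
Q* = (91 - 34)/5 = 57/5
CS = (1/2) * Q* * (P_max - P*)
CS = (1/2) * 57/5 * (91 - 34)
CS = (1/2) * 57/5 * 57 = 3249/10

3249/10


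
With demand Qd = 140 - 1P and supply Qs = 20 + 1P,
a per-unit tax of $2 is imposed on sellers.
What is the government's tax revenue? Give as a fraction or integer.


With tax on sellers, new supply: Qs' = 20 + 1(P - 2)
= 18 + 1P
New equilibrium quantity:
Q_new = 79
Tax revenue = tax * Q_new = 2 * 79 = 158

158


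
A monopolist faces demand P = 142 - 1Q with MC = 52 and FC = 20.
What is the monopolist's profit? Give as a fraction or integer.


MR = MC: 142 - 2Q = 52
Q* = 45
P* = 142 - 1*45 = 97
Profit = (P* - MC)*Q* - FC
= (97 - 52)*45 - 20
= 45*45 - 20
= 2025 - 20 = 2005

2005


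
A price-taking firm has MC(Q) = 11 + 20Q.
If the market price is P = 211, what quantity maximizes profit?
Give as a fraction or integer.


In perfect competition, profit is maximized where P = MC.
211 = 11 + 20Q
200 = 20Q
Q* = 200/20 = 10

10


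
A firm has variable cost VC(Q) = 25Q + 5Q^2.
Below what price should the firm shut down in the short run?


AVC(Q) = VC(Q)/Q = 25 + 5Q
AVC is increasing in Q, so minimum AVC is at Q -> 0+.
Min AVC = 25
The firm should shut down if P < 25.

25


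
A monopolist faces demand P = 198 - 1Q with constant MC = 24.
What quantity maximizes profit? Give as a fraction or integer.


TR = P*Q = (198 - 1Q)Q = 198Q - 1Q^2
MR = dTR/dQ = 198 - 2Q
Set MR = MC:
198 - 2Q = 24
174 = 2Q
Q* = 174/2 = 87

87


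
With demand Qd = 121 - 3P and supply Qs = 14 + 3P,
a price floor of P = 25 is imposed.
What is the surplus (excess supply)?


At P = 25:
Qd = 121 - 3*25 = 46
Qs = 14 + 3*25 = 89
Surplus = Qs - Qd = 89 - 46 = 43

43


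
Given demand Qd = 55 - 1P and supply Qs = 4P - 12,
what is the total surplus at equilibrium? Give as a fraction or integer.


Find equilibrium: 55 - 1P = 4P - 12
55 + 12 = 5P
P* = 67/5 = 67/5
Q* = 4*67/5 - 12 = 208/5
Inverse demand: P = 55 - Q/1, so P_max = 55
Inverse supply: P = 3 + Q/4, so P_min = 3
CS = (1/2) * 208/5 * (55 - 67/5) = 21632/25
PS = (1/2) * 208/5 * (67/5 - 3) = 5408/25
TS = CS + PS = 21632/25 + 5408/25 = 5408/5

5408/5


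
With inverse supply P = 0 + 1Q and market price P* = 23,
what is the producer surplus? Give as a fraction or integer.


Minimum supply price (at Q=0): P_min = 0
Quantity supplied at P* = 23:
Q* = (23 - 0)/1 = 23
PS = (1/2) * Q* * (P* - P_min)
PS = (1/2) * 23 * (23 - 0)
PS = (1/2) * 23 * 23 = 529/2

529/2


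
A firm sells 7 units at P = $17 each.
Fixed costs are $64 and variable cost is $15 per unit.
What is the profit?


Total Revenue = P * Q = 17 * 7 = $119
Total Cost = FC + VC*Q = 64 + 15*7 = $169
Profit = TR - TC = 119 - 169 = $-50

$-50


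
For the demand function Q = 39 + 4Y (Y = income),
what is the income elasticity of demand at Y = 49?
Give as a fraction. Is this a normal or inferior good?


dQ/dY = 4
At Y = 49: Q = 39 + 4*49 = 235
Ey = (dQ/dY)(Y/Q) = 4 * 49 / 235 = 196/235
Since Ey > 0, this is a normal good.

196/235 (normal good)


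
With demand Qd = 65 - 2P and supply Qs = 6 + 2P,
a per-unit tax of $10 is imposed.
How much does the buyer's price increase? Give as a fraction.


With a per-unit tax, the buyer's price increase depends on relative slopes.
Supply slope: d = 2, Demand slope: b = 2
Buyer's price increase = d * tax / (b + d)
= 2 * 10 / (2 + 2)
= 20 / 4 = 5

5


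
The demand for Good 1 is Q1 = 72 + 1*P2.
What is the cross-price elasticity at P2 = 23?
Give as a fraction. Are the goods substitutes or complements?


dQ1/dP2 = 1
At P2 = 23: Q1 = 72 + 1*23 = 95
Exy = (dQ1/dP2)(P2/Q1) = 1 * 23 / 95 = 23/95
Since Exy > 0, the goods are substitutes.

23/95 (substitutes)


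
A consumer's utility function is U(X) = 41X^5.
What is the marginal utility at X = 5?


MU = dU/dX = 41*5*X^(5-1)
MU = 205*X^4
At X = 5:
MU = 205 * 5^4
MU = 205 * 625 = 128125

128125


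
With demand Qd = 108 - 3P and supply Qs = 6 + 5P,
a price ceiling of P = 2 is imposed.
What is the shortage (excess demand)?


At P = 2:
Qd = 108 - 3*2 = 102
Qs = 6 + 5*2 = 16
Shortage = Qd - Qs = 102 - 16 = 86

86


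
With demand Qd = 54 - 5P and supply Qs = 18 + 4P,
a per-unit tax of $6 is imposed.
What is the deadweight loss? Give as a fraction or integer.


Pre-tax equilibrium quantity: Q* = 34
Post-tax equilibrium quantity: Q_tax = 62/3
Reduction in quantity: Q* - Q_tax = 40/3
DWL = (1/2) * tax * (Q* - Q_tax)
DWL = (1/2) * 6 * 40/3 = 40

40


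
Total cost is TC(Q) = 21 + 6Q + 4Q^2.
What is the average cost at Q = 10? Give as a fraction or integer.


TC(10) = 21 + 6*10 + 4*10^2
TC(10) = 21 + 60 + 400 = 481
AC = TC/Q = 481/10 = 481/10

481/10


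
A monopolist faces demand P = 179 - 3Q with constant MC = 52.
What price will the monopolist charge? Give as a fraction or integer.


MR = 179 - 6Q
Set MR = MC: 179 - 6Q = 52
Q* = 127/6
Substitute into demand:
P* = 179 - 3*127/6 = 231/2

231/2


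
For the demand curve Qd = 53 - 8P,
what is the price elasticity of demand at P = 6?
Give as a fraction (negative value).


dQ/dP = -8
At P = 6: Q = 53 - 8*6 = 5
E = (dQ/dP)(P/Q) = (-8)(6/5) = -48/5

-48/5


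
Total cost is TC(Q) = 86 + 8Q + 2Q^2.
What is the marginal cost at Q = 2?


MC = dTC/dQ = 8 + 2*2*Q
At Q = 2:
MC = 8 + 4*2
MC = 8 + 8 = 16

16


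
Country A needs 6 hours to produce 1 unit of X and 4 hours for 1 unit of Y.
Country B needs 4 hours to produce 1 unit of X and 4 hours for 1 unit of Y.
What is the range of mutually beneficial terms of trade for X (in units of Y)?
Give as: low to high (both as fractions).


Opportunity cost of X for Country A = hours_X / hours_Y = 6/4 = 3/2 units of Y
Opportunity cost of X for Country B = hours_X / hours_Y = 4/4 = 1 units of Y
Terms of trade must be between the two opportunity costs.
Range: 1 to 3/2

1 to 3/2


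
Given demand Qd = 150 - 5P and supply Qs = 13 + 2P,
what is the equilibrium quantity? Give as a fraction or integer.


First find equilibrium price:
150 - 5P = 13 + 2P
P* = 137/7 = 137/7
Then substitute into demand:
Q* = 150 - 5 * 137/7 = 365/7

365/7


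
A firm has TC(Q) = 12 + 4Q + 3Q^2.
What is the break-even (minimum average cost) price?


AC(Q) = 12/Q + 4 + 3Q
To minimize: dAC/dQ = -12/Q^2 + 3 = 0
Q^2 = 12/3 = 4
Q* = 2
Min AC = 12/2 + 4 + 3*2
Min AC = 6 + 4 + 6 = 16

16


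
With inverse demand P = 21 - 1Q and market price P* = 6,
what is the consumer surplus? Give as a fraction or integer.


Maximum willingness to pay (at Q=0): P_max = 21
Quantity demanded at P* = 6:
Q* = (21 - 6)/1 = 15
CS = (1/2) * Q* * (P_max - P*)
CS = (1/2) * 15 * (21 - 6)
CS = (1/2) * 15 * 15 = 225/2

225/2


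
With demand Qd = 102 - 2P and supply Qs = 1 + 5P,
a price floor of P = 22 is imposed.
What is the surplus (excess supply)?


At P = 22:
Qd = 102 - 2*22 = 58
Qs = 1 + 5*22 = 111
Surplus = Qs - Qd = 111 - 58 = 53

53


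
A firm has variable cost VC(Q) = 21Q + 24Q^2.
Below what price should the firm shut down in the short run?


AVC(Q) = VC(Q)/Q = 21 + 24Q
AVC is increasing in Q, so minimum AVC is at Q -> 0+.
Min AVC = 21
The firm should shut down if P < 21.

21


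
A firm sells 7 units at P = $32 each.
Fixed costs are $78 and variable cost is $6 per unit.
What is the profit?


Total Revenue = P * Q = 32 * 7 = $224
Total Cost = FC + VC*Q = 78 + 6*7 = $120
Profit = TR - TC = 224 - 120 = $104

$104


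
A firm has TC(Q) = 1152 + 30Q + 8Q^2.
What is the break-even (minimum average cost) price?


AC(Q) = 1152/Q + 30 + 8Q
To minimize: dAC/dQ = -1152/Q^2 + 8 = 0
Q^2 = 1152/8 = 144
Q* = 12
Min AC = 1152/12 + 30 + 8*12
Min AC = 96 + 30 + 96 = 222

222


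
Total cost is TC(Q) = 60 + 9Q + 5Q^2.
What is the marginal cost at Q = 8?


MC = dTC/dQ = 9 + 2*5*Q
At Q = 8:
MC = 9 + 10*8
MC = 9 + 80 = 89

89


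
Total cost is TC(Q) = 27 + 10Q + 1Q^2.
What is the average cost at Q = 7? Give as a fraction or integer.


TC(7) = 27 + 10*7 + 1*7^2
TC(7) = 27 + 70 + 49 = 146
AC = TC/Q = 146/7 = 146/7

146/7


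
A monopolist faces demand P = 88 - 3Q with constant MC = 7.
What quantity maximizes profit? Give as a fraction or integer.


TR = P*Q = (88 - 3Q)Q = 88Q - 3Q^2
MR = dTR/dQ = 88 - 6Q
Set MR = MC:
88 - 6Q = 7
81 = 6Q
Q* = 81/6 = 27/2

27/2


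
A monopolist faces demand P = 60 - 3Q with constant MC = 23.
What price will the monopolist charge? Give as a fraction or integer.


MR = 60 - 6Q
Set MR = MC: 60 - 6Q = 23
Q* = 37/6
Substitute into demand:
P* = 60 - 3*37/6 = 83/2

83/2


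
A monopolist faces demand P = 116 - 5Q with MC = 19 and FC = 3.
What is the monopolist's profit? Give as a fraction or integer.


MR = MC: 116 - 10Q = 19
Q* = 97/10
P* = 116 - 5*97/10 = 135/2
Profit = (P* - MC)*Q* - FC
= (135/2 - 19)*97/10 - 3
= 97/2*97/10 - 3
= 9409/20 - 3 = 9349/20

9349/20


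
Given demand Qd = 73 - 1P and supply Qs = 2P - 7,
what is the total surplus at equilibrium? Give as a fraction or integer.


Find equilibrium: 73 - 1P = 2P - 7
73 + 7 = 3P
P* = 80/3 = 80/3
Q* = 2*80/3 - 7 = 139/3
Inverse demand: P = 73 - Q/1, so P_max = 73
Inverse supply: P = 7/2 + Q/2, so P_min = 7/2
CS = (1/2) * 139/3 * (73 - 80/3) = 19321/18
PS = (1/2) * 139/3 * (80/3 - 7/2) = 19321/36
TS = CS + PS = 19321/18 + 19321/36 = 19321/12

19321/12


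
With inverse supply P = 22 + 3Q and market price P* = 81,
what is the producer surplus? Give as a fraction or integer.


Minimum supply price (at Q=0): P_min = 22
Quantity supplied at P* = 81:
Q* = (81 - 22)/3 = 59/3
PS = (1/2) * Q* * (P* - P_min)
PS = (1/2) * 59/3 * (81 - 22)
PS = (1/2) * 59/3 * 59 = 3481/6

3481/6


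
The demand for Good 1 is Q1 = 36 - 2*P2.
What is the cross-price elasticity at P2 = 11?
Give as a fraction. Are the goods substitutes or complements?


dQ1/dP2 = -2
At P2 = 11: Q1 = 36 - 2*11 = 14
Exy = (dQ1/dP2)(P2/Q1) = -2 * 11 / 14 = -11/7
Since Exy < 0, the goods are complements.

-11/7 (complements)


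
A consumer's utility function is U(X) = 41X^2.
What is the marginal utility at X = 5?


MU = dU/dX = 41*2*X^(2-1)
MU = 82*X^1
At X = 5:
MU = 82 * 5^1
MU = 82 * 5 = 410

410


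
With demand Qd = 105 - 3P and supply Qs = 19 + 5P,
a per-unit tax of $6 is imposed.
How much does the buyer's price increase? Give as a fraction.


With a per-unit tax, the buyer's price increase depends on relative slopes.
Supply slope: d = 5, Demand slope: b = 3
Buyer's price increase = d * tax / (b + d)
= 5 * 6 / (3 + 5)
= 30 / 8 = 15/4

15/4


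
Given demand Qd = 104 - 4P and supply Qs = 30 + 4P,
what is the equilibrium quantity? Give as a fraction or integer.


First find equilibrium price:
104 - 4P = 30 + 4P
P* = 74/8 = 37/4
Then substitute into demand:
Q* = 104 - 4 * 37/4 = 67

67


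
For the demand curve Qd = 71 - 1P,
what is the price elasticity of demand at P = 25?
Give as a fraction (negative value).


dQ/dP = -1
At P = 25: Q = 71 - 1*25 = 46
E = (dQ/dP)(P/Q) = (-1)(25/46) = -25/46

-25/46


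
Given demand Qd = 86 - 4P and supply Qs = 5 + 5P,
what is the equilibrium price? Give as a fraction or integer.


At equilibrium, Qd = Qs.
86 - 4P = 5 + 5P
86 - 5 = 4P + 5P
81 = 9P
P* = 81/9 = 9

9


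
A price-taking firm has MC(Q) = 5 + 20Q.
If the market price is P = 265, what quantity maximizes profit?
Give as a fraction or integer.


In perfect competition, profit is maximized where P = MC.
265 = 5 + 20Q
260 = 20Q
Q* = 260/20 = 13

13


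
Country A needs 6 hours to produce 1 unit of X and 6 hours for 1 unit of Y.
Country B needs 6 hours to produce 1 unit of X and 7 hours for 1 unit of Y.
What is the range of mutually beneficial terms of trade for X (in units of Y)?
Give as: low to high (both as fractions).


Opportunity cost of X for Country A = hours_X / hours_Y = 6/6 = 1 units of Y
Opportunity cost of X for Country B = hours_X / hours_Y = 6/7 = 6/7 units of Y
Terms of trade must be between the two opportunity costs.
Range: 6/7 to 1

6/7 to 1


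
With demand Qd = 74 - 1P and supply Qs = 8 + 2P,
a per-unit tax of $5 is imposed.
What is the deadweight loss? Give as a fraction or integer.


Pre-tax equilibrium quantity: Q* = 52
Post-tax equilibrium quantity: Q_tax = 146/3
Reduction in quantity: Q* - Q_tax = 10/3
DWL = (1/2) * tax * (Q* - Q_tax)
DWL = (1/2) * 5 * 10/3 = 25/3

25/3


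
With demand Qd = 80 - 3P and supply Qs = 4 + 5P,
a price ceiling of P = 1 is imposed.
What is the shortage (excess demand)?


At P = 1:
Qd = 80 - 3*1 = 77
Qs = 4 + 5*1 = 9
Shortage = Qd - Qs = 77 - 9 = 68

68


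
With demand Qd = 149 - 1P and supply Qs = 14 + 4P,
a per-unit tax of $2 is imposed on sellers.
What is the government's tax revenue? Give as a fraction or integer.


With tax on sellers, new supply: Qs' = 14 + 4(P - 2)
= 6 + 4P
New equilibrium quantity:
Q_new = 602/5
Tax revenue = tax * Q_new = 2 * 602/5 = 1204/5

1204/5


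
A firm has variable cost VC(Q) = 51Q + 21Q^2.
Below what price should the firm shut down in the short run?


AVC(Q) = VC(Q)/Q = 51 + 21Q
AVC is increasing in Q, so minimum AVC is at Q -> 0+.
Min AVC = 51
The firm should shut down if P < 51.

51


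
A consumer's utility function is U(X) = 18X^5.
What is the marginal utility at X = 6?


MU = dU/dX = 18*5*X^(5-1)
MU = 90*X^4
At X = 6:
MU = 90 * 6^4
MU = 90 * 1296 = 116640

116640


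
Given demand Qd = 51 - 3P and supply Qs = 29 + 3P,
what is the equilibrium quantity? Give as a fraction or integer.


First find equilibrium price:
51 - 3P = 29 + 3P
P* = 22/6 = 11/3
Then substitute into demand:
Q* = 51 - 3 * 11/3 = 40

40


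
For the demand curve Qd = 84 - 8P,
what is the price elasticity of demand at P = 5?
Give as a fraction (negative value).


dQ/dP = -8
At P = 5: Q = 84 - 8*5 = 44
E = (dQ/dP)(P/Q) = (-8)(5/44) = -10/11

-10/11


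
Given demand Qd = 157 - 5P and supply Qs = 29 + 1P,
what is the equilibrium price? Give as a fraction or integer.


At equilibrium, Qd = Qs.
157 - 5P = 29 + 1P
157 - 29 = 5P + 1P
128 = 6P
P* = 128/6 = 64/3

64/3


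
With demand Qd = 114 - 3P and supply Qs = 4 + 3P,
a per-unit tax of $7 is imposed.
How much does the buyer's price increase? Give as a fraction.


With a per-unit tax, the buyer's price increase depends on relative slopes.
Supply slope: d = 3, Demand slope: b = 3
Buyer's price increase = d * tax / (b + d)
= 3 * 7 / (3 + 3)
= 21 / 6 = 7/2

7/2


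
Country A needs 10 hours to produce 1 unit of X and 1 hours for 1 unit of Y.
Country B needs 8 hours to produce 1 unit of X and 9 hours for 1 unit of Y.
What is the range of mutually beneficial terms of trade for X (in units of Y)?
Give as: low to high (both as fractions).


Opportunity cost of X for Country A = hours_X / hours_Y = 10/1 = 10 units of Y
Opportunity cost of X for Country B = hours_X / hours_Y = 8/9 = 8/9 units of Y
Terms of trade must be between the two opportunity costs.
Range: 8/9 to 10

8/9 to 10


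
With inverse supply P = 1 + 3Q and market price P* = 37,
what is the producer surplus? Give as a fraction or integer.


Minimum supply price (at Q=0): P_min = 1
Quantity supplied at P* = 37:
Q* = (37 - 1)/3 = 12
PS = (1/2) * Q* * (P* - P_min)
PS = (1/2) * 12 * (37 - 1)
PS = (1/2) * 12 * 36 = 216

216


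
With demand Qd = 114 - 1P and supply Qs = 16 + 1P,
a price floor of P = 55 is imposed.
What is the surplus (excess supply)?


At P = 55:
Qd = 114 - 1*55 = 59
Qs = 16 + 1*55 = 71
Surplus = Qs - Qd = 71 - 59 = 12

12


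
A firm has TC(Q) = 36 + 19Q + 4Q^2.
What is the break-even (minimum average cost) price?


AC(Q) = 36/Q + 19 + 4Q
To minimize: dAC/dQ = -36/Q^2 + 4 = 0
Q^2 = 36/4 = 9
Q* = 3
Min AC = 36/3 + 19 + 4*3
Min AC = 12 + 19 + 12 = 43

43


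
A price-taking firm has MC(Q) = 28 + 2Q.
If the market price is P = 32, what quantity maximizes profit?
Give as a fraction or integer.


In perfect competition, profit is maximized where P = MC.
32 = 28 + 2Q
4 = 2Q
Q* = 4/2 = 2

2


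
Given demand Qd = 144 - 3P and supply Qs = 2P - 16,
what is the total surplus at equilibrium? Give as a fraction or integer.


Find equilibrium: 144 - 3P = 2P - 16
144 + 16 = 5P
P* = 160/5 = 32
Q* = 2*32 - 16 = 48
Inverse demand: P = 48 - Q/3, so P_max = 48
Inverse supply: P = 8 + Q/2, so P_min = 8
CS = (1/2) * 48 * (48 - 32) = 384
PS = (1/2) * 48 * (32 - 8) = 576
TS = CS + PS = 384 + 576 = 960

960


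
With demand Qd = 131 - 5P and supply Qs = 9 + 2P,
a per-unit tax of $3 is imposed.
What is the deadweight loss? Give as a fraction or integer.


Pre-tax equilibrium quantity: Q* = 307/7
Post-tax equilibrium quantity: Q_tax = 277/7
Reduction in quantity: Q* - Q_tax = 30/7
DWL = (1/2) * tax * (Q* - Q_tax)
DWL = (1/2) * 3 * 30/7 = 45/7

45/7


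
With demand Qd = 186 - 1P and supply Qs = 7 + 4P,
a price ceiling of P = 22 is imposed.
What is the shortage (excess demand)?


At P = 22:
Qd = 186 - 1*22 = 164
Qs = 7 + 4*22 = 95
Shortage = Qd - Qs = 164 - 95 = 69

69


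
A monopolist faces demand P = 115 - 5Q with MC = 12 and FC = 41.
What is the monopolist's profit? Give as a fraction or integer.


MR = MC: 115 - 10Q = 12
Q* = 103/10
P* = 115 - 5*103/10 = 127/2
Profit = (P* - MC)*Q* - FC
= (127/2 - 12)*103/10 - 41
= 103/2*103/10 - 41
= 10609/20 - 41 = 9789/20

9789/20


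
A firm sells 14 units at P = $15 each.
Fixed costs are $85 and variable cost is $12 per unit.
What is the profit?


Total Revenue = P * Q = 15 * 14 = $210
Total Cost = FC + VC*Q = 85 + 12*14 = $253
Profit = TR - TC = 210 - 253 = $-43

$-43


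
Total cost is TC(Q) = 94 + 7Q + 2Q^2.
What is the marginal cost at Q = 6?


MC = dTC/dQ = 7 + 2*2*Q
At Q = 6:
MC = 7 + 4*6
MC = 7 + 24 = 31

31


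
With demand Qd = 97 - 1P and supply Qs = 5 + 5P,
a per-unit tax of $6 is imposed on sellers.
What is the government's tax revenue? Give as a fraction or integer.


With tax on sellers, new supply: Qs' = 5 + 5(P - 6)
= 5P - 25
New equilibrium quantity:
Q_new = 230/3
Tax revenue = tax * Q_new = 6 * 230/3 = 460

460


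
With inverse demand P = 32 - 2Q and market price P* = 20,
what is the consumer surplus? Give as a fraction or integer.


Maximum willingness to pay (at Q=0): P_max = 32
Quantity demanded at P* = 20:
Q* = (32 - 20)/2 = 6
CS = (1/2) * Q* * (P_max - P*)
CS = (1/2) * 6 * (32 - 20)
CS = (1/2) * 6 * 12 = 36

36


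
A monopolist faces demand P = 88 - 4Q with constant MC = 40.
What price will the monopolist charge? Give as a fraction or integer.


MR = 88 - 8Q
Set MR = MC: 88 - 8Q = 40
Q* = 6
Substitute into demand:
P* = 88 - 4*6 = 64

64


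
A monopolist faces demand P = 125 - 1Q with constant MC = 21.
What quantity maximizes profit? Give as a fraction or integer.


TR = P*Q = (125 - 1Q)Q = 125Q - 1Q^2
MR = dTR/dQ = 125 - 2Q
Set MR = MC:
125 - 2Q = 21
104 = 2Q
Q* = 104/2 = 52

52


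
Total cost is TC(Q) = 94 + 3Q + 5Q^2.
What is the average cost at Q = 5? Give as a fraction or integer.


TC(5) = 94 + 3*5 + 5*5^2
TC(5) = 94 + 15 + 125 = 234
AC = TC/Q = 234/5 = 234/5

234/5


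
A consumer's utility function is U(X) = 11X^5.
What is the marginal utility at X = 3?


MU = dU/dX = 11*5*X^(5-1)
MU = 55*X^4
At X = 3:
MU = 55 * 3^4
MU = 55 * 81 = 4455

4455


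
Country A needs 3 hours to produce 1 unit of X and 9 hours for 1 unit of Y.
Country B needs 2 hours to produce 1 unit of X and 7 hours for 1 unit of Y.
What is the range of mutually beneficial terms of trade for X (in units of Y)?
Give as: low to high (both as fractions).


Opportunity cost of X for Country A = hours_X / hours_Y = 3/9 = 1/3 units of Y
Opportunity cost of X for Country B = hours_X / hours_Y = 2/7 = 2/7 units of Y
Terms of trade must be between the two opportunity costs.
Range: 2/7 to 1/3

2/7 to 1/3


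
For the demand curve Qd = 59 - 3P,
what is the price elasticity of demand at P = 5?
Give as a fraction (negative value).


dQ/dP = -3
At P = 5: Q = 59 - 3*5 = 44
E = (dQ/dP)(P/Q) = (-3)(5/44) = -15/44

-15/44


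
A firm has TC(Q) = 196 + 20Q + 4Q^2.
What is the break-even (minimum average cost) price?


AC(Q) = 196/Q + 20 + 4Q
To minimize: dAC/dQ = -196/Q^2 + 4 = 0
Q^2 = 196/4 = 49
Q* = 7
Min AC = 196/7 + 20 + 4*7
Min AC = 28 + 20 + 28 = 76

76


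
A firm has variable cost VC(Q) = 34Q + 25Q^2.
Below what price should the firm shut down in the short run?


AVC(Q) = VC(Q)/Q = 34 + 25Q
AVC is increasing in Q, so minimum AVC is at Q -> 0+.
Min AVC = 34
The firm should shut down if P < 34.

34


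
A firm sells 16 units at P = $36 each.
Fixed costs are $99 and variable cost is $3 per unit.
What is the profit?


Total Revenue = P * Q = 36 * 16 = $576
Total Cost = FC + VC*Q = 99 + 3*16 = $147
Profit = TR - TC = 576 - 147 = $429

$429


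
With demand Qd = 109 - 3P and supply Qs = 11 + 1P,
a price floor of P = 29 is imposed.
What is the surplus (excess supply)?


At P = 29:
Qd = 109 - 3*29 = 22
Qs = 11 + 1*29 = 40
Surplus = Qs - Qd = 40 - 22 = 18

18


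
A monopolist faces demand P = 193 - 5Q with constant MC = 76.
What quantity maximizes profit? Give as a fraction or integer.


TR = P*Q = (193 - 5Q)Q = 193Q - 5Q^2
MR = dTR/dQ = 193 - 10Q
Set MR = MC:
193 - 10Q = 76
117 = 10Q
Q* = 117/10 = 117/10

117/10


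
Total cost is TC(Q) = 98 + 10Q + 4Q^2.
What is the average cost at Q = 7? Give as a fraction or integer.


TC(7) = 98 + 10*7 + 4*7^2
TC(7) = 98 + 70 + 196 = 364
AC = TC/Q = 364/7 = 52

52


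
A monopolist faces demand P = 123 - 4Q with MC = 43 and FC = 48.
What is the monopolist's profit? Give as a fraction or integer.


MR = MC: 123 - 8Q = 43
Q* = 10
P* = 123 - 4*10 = 83
Profit = (P* - MC)*Q* - FC
= (83 - 43)*10 - 48
= 40*10 - 48
= 400 - 48 = 352

352


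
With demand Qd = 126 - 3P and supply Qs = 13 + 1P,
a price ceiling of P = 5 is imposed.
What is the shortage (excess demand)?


At P = 5:
Qd = 126 - 3*5 = 111
Qs = 13 + 1*5 = 18
Shortage = Qd - Qs = 111 - 18 = 93

93


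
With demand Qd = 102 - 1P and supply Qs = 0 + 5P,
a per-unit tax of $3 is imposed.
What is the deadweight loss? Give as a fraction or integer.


Pre-tax equilibrium quantity: Q* = 85
Post-tax equilibrium quantity: Q_tax = 165/2
Reduction in quantity: Q* - Q_tax = 5/2
DWL = (1/2) * tax * (Q* - Q_tax)
DWL = (1/2) * 3 * 5/2 = 15/4

15/4


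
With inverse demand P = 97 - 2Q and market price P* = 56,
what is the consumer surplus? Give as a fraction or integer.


Maximum willingness to pay (at Q=0): P_max = 97
Quantity demanded at P* = 56:
Q* = (97 - 56)/2 = 41/2
CS = (1/2) * Q* * (P_max - P*)
CS = (1/2) * 41/2 * (97 - 56)
CS = (1/2) * 41/2 * 41 = 1681/4

1681/4


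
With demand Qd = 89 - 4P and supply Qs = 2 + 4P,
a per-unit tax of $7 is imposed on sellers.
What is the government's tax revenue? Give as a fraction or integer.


With tax on sellers, new supply: Qs' = 2 + 4(P - 7)
= 4P - 26
New equilibrium quantity:
Q_new = 63/2
Tax revenue = tax * Q_new = 7 * 63/2 = 441/2

441/2


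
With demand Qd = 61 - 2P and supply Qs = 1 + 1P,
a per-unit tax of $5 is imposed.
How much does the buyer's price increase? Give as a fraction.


With a per-unit tax, the buyer's price increase depends on relative slopes.
Supply slope: d = 1, Demand slope: b = 2
Buyer's price increase = d * tax / (b + d)
= 1 * 5 / (2 + 1)
= 5 / 3 = 5/3

5/3


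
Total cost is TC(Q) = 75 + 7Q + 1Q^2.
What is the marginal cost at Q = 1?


MC = dTC/dQ = 7 + 2*1*Q
At Q = 1:
MC = 7 + 2*1
MC = 7 + 2 = 9

9


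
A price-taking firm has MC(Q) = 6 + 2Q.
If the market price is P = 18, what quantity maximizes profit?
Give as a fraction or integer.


In perfect competition, profit is maximized where P = MC.
18 = 6 + 2Q
12 = 2Q
Q* = 12/2 = 6

6


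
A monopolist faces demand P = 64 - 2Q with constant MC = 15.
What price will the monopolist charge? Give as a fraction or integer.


MR = 64 - 4Q
Set MR = MC: 64 - 4Q = 15
Q* = 49/4
Substitute into demand:
P* = 64 - 2*49/4 = 79/2

79/2


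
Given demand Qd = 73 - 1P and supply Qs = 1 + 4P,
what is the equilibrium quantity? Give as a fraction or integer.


First find equilibrium price:
73 - 1P = 1 + 4P
P* = 72/5 = 72/5
Then substitute into demand:
Q* = 73 - 1 * 72/5 = 293/5

293/5


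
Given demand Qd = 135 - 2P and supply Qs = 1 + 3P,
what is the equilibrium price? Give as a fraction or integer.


At equilibrium, Qd = Qs.
135 - 2P = 1 + 3P
135 - 1 = 2P + 3P
134 = 5P
P* = 134/5 = 134/5

134/5


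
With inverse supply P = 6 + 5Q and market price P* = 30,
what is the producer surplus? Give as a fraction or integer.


Minimum supply price (at Q=0): P_min = 6
Quantity supplied at P* = 30:
Q* = (30 - 6)/5 = 24/5
PS = (1/2) * Q* * (P* - P_min)
PS = (1/2) * 24/5 * (30 - 6)
PS = (1/2) * 24/5 * 24 = 288/5

288/5


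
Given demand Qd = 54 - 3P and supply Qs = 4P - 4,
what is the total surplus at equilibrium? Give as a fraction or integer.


Find equilibrium: 54 - 3P = 4P - 4
54 + 4 = 7P
P* = 58/7 = 58/7
Q* = 4*58/7 - 4 = 204/7
Inverse demand: P = 18 - Q/3, so P_max = 18
Inverse supply: P = 1 + Q/4, so P_min = 1
CS = (1/2) * 204/7 * (18 - 58/7) = 6936/49
PS = (1/2) * 204/7 * (58/7 - 1) = 5202/49
TS = CS + PS = 6936/49 + 5202/49 = 1734/7

1734/7


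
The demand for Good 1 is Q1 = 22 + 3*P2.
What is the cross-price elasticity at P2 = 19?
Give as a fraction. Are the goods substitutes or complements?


dQ1/dP2 = 3
At P2 = 19: Q1 = 22 + 3*19 = 79
Exy = (dQ1/dP2)(P2/Q1) = 3 * 19 / 79 = 57/79
Since Exy > 0, the goods are substitutes.

57/79 (substitutes)


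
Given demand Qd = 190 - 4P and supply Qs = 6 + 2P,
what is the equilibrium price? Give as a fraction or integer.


At equilibrium, Qd = Qs.
190 - 4P = 6 + 2P
190 - 6 = 4P + 2P
184 = 6P
P* = 184/6 = 92/3

92/3


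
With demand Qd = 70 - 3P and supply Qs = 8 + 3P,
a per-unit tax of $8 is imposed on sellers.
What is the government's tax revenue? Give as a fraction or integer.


With tax on sellers, new supply: Qs' = 8 + 3(P - 8)
= 3P - 16
New equilibrium quantity:
Q_new = 27
Tax revenue = tax * Q_new = 8 * 27 = 216

216


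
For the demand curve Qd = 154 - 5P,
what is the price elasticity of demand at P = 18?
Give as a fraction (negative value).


dQ/dP = -5
At P = 18: Q = 154 - 5*18 = 64
E = (dQ/dP)(P/Q) = (-5)(18/64) = -45/32

-45/32


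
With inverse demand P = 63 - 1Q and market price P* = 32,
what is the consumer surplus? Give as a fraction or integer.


Maximum willingness to pay (at Q=0): P_max = 63
Quantity demanded at P* = 32:
Q* = (63 - 32)/1 = 31
CS = (1/2) * Q* * (P_max - P*)
CS = (1/2) * 31 * (63 - 32)
CS = (1/2) * 31 * 31 = 961/2

961/2


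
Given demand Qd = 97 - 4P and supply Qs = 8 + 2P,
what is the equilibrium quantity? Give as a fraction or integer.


First find equilibrium price:
97 - 4P = 8 + 2P
P* = 89/6 = 89/6
Then substitute into demand:
Q* = 97 - 4 * 89/6 = 113/3

113/3


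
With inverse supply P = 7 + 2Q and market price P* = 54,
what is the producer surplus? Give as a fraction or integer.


Minimum supply price (at Q=0): P_min = 7
Quantity supplied at P* = 54:
Q* = (54 - 7)/2 = 47/2
PS = (1/2) * Q* * (P* - P_min)
PS = (1/2) * 47/2 * (54 - 7)
PS = (1/2) * 47/2 * 47 = 2209/4

2209/4


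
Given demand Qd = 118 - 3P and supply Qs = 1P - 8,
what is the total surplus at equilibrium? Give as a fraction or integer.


Find equilibrium: 118 - 3P = 1P - 8
118 + 8 = 4P
P* = 126/4 = 63/2
Q* = 1*63/2 - 8 = 47/2
Inverse demand: P = 118/3 - Q/3, so P_max = 118/3
Inverse supply: P = 8 + Q/1, so P_min = 8
CS = (1/2) * 47/2 * (118/3 - 63/2) = 2209/24
PS = (1/2) * 47/2 * (63/2 - 8) = 2209/8
TS = CS + PS = 2209/24 + 2209/8 = 2209/6

2209/6


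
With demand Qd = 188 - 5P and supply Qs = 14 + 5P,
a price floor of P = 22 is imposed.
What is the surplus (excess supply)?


At P = 22:
Qd = 188 - 5*22 = 78
Qs = 14 + 5*22 = 124
Surplus = Qs - Qd = 124 - 78 = 46

46


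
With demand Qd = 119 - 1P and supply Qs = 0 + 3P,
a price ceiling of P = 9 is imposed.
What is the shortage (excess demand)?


At P = 9:
Qd = 119 - 1*9 = 110
Qs = 0 + 3*9 = 27
Shortage = Qd - Qs = 110 - 27 = 83

83


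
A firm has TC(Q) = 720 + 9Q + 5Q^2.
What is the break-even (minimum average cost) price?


AC(Q) = 720/Q + 9 + 5Q
To minimize: dAC/dQ = -720/Q^2 + 5 = 0
Q^2 = 720/5 = 144
Q* = 12
Min AC = 720/12 + 9 + 5*12
Min AC = 60 + 9 + 60 = 129

129


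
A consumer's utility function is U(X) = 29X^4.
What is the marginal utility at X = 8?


MU = dU/dX = 29*4*X^(4-1)
MU = 116*X^3
At X = 8:
MU = 116 * 8^3
MU = 116 * 512 = 59392

59392


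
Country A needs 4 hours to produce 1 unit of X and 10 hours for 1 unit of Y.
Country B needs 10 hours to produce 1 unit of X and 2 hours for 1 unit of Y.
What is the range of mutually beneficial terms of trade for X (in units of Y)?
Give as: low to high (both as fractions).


Opportunity cost of X for Country A = hours_X / hours_Y = 4/10 = 2/5 units of Y
Opportunity cost of X for Country B = hours_X / hours_Y = 10/2 = 5 units of Y
Terms of trade must be between the two opportunity costs.
Range: 2/5 to 5

2/5 to 5


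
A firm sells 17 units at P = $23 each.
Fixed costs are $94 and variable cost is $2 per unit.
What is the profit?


Total Revenue = P * Q = 23 * 17 = $391
Total Cost = FC + VC*Q = 94 + 2*17 = $128
Profit = TR - TC = 391 - 128 = $263

$263


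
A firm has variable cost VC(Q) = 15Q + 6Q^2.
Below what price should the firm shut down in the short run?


AVC(Q) = VC(Q)/Q = 15 + 6Q
AVC is increasing in Q, so minimum AVC is at Q -> 0+.
Min AVC = 15
The firm should shut down if P < 15.

15


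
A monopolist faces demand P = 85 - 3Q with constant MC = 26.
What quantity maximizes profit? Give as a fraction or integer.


TR = P*Q = (85 - 3Q)Q = 85Q - 3Q^2
MR = dTR/dQ = 85 - 6Q
Set MR = MC:
85 - 6Q = 26
59 = 6Q
Q* = 59/6 = 59/6

59/6


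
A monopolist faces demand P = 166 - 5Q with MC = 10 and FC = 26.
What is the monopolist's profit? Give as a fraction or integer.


MR = MC: 166 - 10Q = 10
Q* = 78/5
P* = 166 - 5*78/5 = 88
Profit = (P* - MC)*Q* - FC
= (88 - 10)*78/5 - 26
= 78*78/5 - 26
= 6084/5 - 26 = 5954/5

5954/5


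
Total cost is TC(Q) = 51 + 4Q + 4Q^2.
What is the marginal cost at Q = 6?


MC = dTC/dQ = 4 + 2*4*Q
At Q = 6:
MC = 4 + 8*6
MC = 4 + 48 = 52

52


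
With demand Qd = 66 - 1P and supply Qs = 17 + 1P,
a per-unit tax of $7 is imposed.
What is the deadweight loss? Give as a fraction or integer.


Pre-tax equilibrium quantity: Q* = 83/2
Post-tax equilibrium quantity: Q_tax = 38
Reduction in quantity: Q* - Q_tax = 7/2
DWL = (1/2) * tax * (Q* - Q_tax)
DWL = (1/2) * 7 * 7/2 = 49/4

49/4


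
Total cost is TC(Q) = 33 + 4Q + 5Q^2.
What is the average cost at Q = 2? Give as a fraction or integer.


TC(2) = 33 + 4*2 + 5*2^2
TC(2) = 33 + 8 + 20 = 61
AC = TC/Q = 61/2 = 61/2

61/2


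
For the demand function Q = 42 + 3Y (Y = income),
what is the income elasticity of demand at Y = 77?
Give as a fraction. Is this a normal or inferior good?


dQ/dY = 3
At Y = 77: Q = 42 + 3*77 = 273
Ey = (dQ/dY)(Y/Q) = 3 * 77 / 273 = 11/13
Since Ey > 0, this is a normal good.

11/13 (normal good)


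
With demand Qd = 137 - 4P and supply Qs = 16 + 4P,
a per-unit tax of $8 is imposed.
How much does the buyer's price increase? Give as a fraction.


With a per-unit tax, the buyer's price increase depends on relative slopes.
Supply slope: d = 4, Demand slope: b = 4
Buyer's price increase = d * tax / (b + d)
= 4 * 8 / (4 + 4)
= 32 / 8 = 4

4


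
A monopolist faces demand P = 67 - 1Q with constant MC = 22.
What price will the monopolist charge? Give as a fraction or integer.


MR = 67 - 2Q
Set MR = MC: 67 - 2Q = 22
Q* = 45/2
Substitute into demand:
P* = 67 - 1*45/2 = 89/2

89/2


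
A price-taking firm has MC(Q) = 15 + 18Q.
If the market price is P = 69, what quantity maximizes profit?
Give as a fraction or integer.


In perfect competition, profit is maximized where P = MC.
69 = 15 + 18Q
54 = 18Q
Q* = 54/18 = 3

3


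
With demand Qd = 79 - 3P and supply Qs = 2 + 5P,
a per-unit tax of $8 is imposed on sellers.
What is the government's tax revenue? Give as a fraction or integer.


With tax on sellers, new supply: Qs' = 2 + 5(P - 8)
= 5P - 38
New equilibrium quantity:
Q_new = 281/8
Tax revenue = tax * Q_new = 8 * 281/8 = 281

281


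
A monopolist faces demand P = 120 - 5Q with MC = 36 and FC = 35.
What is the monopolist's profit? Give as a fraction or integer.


MR = MC: 120 - 10Q = 36
Q* = 42/5
P* = 120 - 5*42/5 = 78
Profit = (P* - MC)*Q* - FC
= (78 - 36)*42/5 - 35
= 42*42/5 - 35
= 1764/5 - 35 = 1589/5

1589/5


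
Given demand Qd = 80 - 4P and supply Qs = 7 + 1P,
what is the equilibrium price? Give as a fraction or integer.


At equilibrium, Qd = Qs.
80 - 4P = 7 + 1P
80 - 7 = 4P + 1P
73 = 5P
P* = 73/5 = 73/5

73/5


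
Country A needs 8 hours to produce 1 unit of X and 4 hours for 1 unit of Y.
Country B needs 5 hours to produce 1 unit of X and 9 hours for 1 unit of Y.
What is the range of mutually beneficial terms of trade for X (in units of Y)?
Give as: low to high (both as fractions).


Opportunity cost of X for Country A = hours_X / hours_Y = 8/4 = 2 units of Y
Opportunity cost of X for Country B = hours_X / hours_Y = 5/9 = 5/9 units of Y
Terms of trade must be between the two opportunity costs.
Range: 5/9 to 2

5/9 to 2


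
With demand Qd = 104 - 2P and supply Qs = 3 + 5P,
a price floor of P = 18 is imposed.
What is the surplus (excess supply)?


At P = 18:
Qd = 104 - 2*18 = 68
Qs = 3 + 5*18 = 93
Surplus = Qs - Qd = 93 - 68 = 25

25


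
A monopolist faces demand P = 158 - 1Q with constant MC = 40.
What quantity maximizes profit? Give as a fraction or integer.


TR = P*Q = (158 - 1Q)Q = 158Q - 1Q^2
MR = dTR/dQ = 158 - 2Q
Set MR = MC:
158 - 2Q = 40
118 = 2Q
Q* = 118/2 = 59

59


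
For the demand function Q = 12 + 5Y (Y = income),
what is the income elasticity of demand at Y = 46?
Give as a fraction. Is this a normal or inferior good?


dQ/dY = 5
At Y = 46: Q = 12 + 5*46 = 242
Ey = (dQ/dY)(Y/Q) = 5 * 46 / 242 = 115/121
Since Ey > 0, this is a normal good.

115/121 (normal good)


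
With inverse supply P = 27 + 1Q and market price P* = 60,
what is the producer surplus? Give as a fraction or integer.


Minimum supply price (at Q=0): P_min = 27
Quantity supplied at P* = 60:
Q* = (60 - 27)/1 = 33
PS = (1/2) * Q* * (P* - P_min)
PS = (1/2) * 33 * (60 - 27)
PS = (1/2) * 33 * 33 = 1089/2

1089/2
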